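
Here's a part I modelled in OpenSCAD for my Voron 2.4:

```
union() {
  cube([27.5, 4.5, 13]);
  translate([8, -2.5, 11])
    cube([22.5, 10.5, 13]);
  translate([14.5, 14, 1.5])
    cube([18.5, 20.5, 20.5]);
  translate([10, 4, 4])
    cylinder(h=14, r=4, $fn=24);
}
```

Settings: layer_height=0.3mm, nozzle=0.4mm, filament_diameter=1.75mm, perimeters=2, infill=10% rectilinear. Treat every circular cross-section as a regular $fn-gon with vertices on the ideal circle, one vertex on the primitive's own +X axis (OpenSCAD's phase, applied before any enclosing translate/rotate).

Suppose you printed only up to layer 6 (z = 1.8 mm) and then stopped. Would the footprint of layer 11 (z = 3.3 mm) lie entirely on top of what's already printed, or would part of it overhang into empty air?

Compare the two slices. At z = 1.8: the 27.5×4.5 cube contributes its full rectangle (area 123.75 mm²); the cube at (8, -2.5) does not reach this height (z outside [11, 24]); the cube at (14.5, 14) (footprint 18.5×20.5) is included at this height (area 379.25 mm²); the cylinder at (10, 4) is absent (z outside [4, 18]); Combining (union): the 2 present regions are separate (no shared area or edge), so areas and boundary lengths simply add and each stays a separate island — area = 503.00 mm². At z = 3.3: the cube is present — its section is the full 27.5×4.5 rectangle (area 123.75 mm²); the cube at (8, -2.5) does not reach this height (z outside [11, 24]); the cube at (14.5, 14) (footprint 18.5×20.5) is included at this height (area 379.25 mm²); the cylinder at (10, 4) does not reach this height (z outside [4, 18]); Combining (union): the 2 present regions are separate (no shared area or edge), so areas and boundary lengths simply add and each stays a separate island — area = 503.00 mm². Checking containment: the cross-section at z = 3.3 is a subset of the cross-section at z = 1.8.

entirely on top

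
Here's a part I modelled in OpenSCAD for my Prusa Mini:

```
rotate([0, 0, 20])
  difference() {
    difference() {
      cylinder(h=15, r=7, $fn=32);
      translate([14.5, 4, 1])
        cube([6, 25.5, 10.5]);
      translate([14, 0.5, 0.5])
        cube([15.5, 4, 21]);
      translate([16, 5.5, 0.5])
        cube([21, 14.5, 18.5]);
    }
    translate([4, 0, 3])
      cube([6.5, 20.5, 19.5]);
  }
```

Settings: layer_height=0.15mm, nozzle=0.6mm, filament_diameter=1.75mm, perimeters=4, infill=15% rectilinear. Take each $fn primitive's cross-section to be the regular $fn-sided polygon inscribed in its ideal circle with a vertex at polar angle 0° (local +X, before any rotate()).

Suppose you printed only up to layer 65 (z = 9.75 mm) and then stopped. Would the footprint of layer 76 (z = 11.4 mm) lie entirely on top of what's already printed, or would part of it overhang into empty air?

entirely on top

Compare the two slices. At z = 9.75: the cylinder: section is a regular 32-gon, circumradius r=7 (area = (32/2)·7.000²·sin(360°/32) = 152.95 mm²); the cube at (14.5, 4) (footprint 6×25.5) is included at this height (area 153.00 mm²); the cube at (14, 0.5) is present — its section is the full 15.5×4 rectangle (area 62.00 mm²); the cube at (16, 5.5) (footprint 21×14.5) is included at this height (area 304.50 mm²); Taking the first minus the rest: starting from the r=7 cylinder (152.95 mm²), the 6×25.5 cube at (14.5, 4) misses the remaining region (no effect); the 15.5×4 cube at (14, 0.5) misses the remaining region (no effect); the 21×14.5 cube at (16, 5.5) misses the remaining region (no effect) — area = 152.95 mm²; the cube at (4, 0) is present — its section is the full 6.5×20.5 rectangle (area 133.25 mm²); Subtracting the remaining from the first: starting from that combined region (152.95 mm²), the 6.5×20.5 cube at (4, 0) partially overlaps it — only the 11.94 mm² overlap (of its 133.25 mm²) is removed, clipping the outline — area = 141.01 mm²; (whole slice rotated 20° about Z — lengths, areas and connectivity unchanged). At z = 11.4: the r=7 cylinder contributes a regular 32-gon of circumradius 7 (area = (32/2)·7.000²·sin(360°/32) = 152.95 mm²); the cube at (14.5, 4) is present — its section is the full 6×25.5 rectangle (area 153.00 mm²); the cube at (14, 0.5) is present — its section is the full 15.5×4 rectangle (area 62.00 mm²); the cube at (16, 5.5) (footprint 21×14.5) is included at this height (area 304.50 mm²); Subtracting the remaining from the first: starting from the r=7 cylinder (152.95 mm²), the 6×25.5 cube at (14.5, 4) misses the remaining region (no effect); the 15.5×4 cube at (14, 0.5) misses the remaining region (no effect); the 21×14.5 cube at (16, 5.5) misses the remaining region (no effect) — area = 152.95 mm²; the cube at (4, 0) (footprint 6.5×20.5) is included at this height (area 133.25 mm²); Subtracting the remaining from the first: starting from that combined region (152.95 mm²), the 6.5×20.5 cube at (4, 0) partially overlaps it — only the 11.94 mm² overlap (of its 133.25 mm²) is removed, clipping the outline — area = 141.01 mm²; (rotated 20° about Z; rotation is an isometry so areas/perimeters/island counts are preserved). Checking containment: the cross-section at z = 11.4 is a subset of the cross-section at z = 9.75.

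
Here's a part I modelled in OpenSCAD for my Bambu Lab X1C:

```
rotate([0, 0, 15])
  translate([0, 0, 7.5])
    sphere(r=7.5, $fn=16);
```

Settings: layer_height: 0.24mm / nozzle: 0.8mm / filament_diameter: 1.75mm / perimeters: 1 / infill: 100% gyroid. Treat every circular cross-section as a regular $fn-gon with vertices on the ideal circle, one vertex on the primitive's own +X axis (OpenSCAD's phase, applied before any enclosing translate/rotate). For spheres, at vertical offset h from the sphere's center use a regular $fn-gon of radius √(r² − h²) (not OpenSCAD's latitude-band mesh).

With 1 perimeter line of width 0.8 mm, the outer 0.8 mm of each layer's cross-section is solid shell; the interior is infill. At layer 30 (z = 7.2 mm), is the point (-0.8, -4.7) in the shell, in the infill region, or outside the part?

infill

At z = 7.2 mm: the sphere: section is a regular 16-gon, circumradius = √(r²−h²) = √(7.5²−0.3²) = 7.494; (rotated 15° about Z; rotation is an isometry so areas/perimeters/island counts are preserved). Overall, the cross-section is a single solid region. Undo the 15° rotation: the query point maps to (-1.989, -4.333) in the un-rotated model frame. The nearest boundary edge runs (-5.30, -5.30)→(-2.87, -6.92); distance from the point to it = 2.64 mm. The point is inside the cross-section and 2.64 mm from the nearest boundary — more than the 0.8 mm shell width (1 × 0.8), so it's in the infill interior.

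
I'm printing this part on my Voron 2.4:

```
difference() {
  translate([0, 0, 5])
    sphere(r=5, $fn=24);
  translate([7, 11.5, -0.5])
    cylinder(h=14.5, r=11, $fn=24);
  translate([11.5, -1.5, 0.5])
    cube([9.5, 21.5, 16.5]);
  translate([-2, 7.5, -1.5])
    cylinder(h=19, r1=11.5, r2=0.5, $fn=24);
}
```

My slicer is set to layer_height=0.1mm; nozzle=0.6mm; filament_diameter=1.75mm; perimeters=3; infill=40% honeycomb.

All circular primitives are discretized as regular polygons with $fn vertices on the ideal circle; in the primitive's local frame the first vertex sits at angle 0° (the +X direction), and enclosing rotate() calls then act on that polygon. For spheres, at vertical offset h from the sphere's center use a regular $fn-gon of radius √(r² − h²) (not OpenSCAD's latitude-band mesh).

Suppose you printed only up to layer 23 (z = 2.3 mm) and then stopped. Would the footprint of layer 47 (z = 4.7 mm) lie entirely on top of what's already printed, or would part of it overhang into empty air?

part overhangs

Compare the two slices. At z = 2.3: the sphere: section is a regular 24-gon, circumradius = √(r²−h²) = √(5²−2.7²) = 4.208 (area = (24/2)·4.208²·sin(360°/24) = 55.00 mm²); the r=11 cylinder at (7, 11.5) gives a regular 24-gon of circumradius 11 (constant along its height) (area = (24/2)·11.000²·sin(360°/24) = 375.81 mm²); the 9.5×21.5 cube at (11.5, -1.5) contributes its full rectangle (area 204.25 mm²); the cone at (-2, 7.5) contributes a regular 24-gon of circumradius 9.300 (interpolated between r1=11.5 and r2=0.5 at t=0.200) (area = (24/2)·9.300²·sin(360°/24) = 268.62 mm²); After the difference (first − rest): starting from the r=5 sphere (55.00 mm²), the r=11 cylinder at (7, 11.5) partially overlaps it — only the 6.77 mm² overlap (of its 375.81 mm²) is removed, clipping the outline; the 9.5×21.5 cube at (11.5, -1.5) misses the remaining region (no effect); the cone at (-2, 7.5) partially overlaps it — only the 30.39 mm² overlap (of its 268.62 mm²) is removed, clipping the outline — area = 17.84 mm². At z = 4.7: the r=5 sphere contributes a regular 24-gon of circumradius √(5²−0.3²) = 4.991 (area = (24/2)·4.991²·sin(360°/24) = 77.37 mm²); the r=11 cylinder at (7, 11.5) contributes a regular 24-gon of circumradius 11 (area = (24/2)·11.000²·sin(360°/24) = 375.81 mm²); the cube at (11.5, -1.5) (footprint 9.5×21.5) is included at this height (area 204.25 mm²); the cone at (-2, 7.5) (r1=11.5→r2=0.5) has section circumradius 7.911 here — a regular 24-gon (area = (24/2)·7.911²·sin(360°/24) = 194.35 mm²); Taking the first minus the rest: starting from the r=5 sphere (77.37 mm²), the r=11 cylinder at (7, 11.5) partially overlaps it — only the 12.74 mm² overlap (of its 375.81 mm²) is removed, clipping the outline; the 9.5×21.5 cube at (11.5, -1.5) misses the remaining region (no effect); the cone at (-2, 7.5) partially overlaps it — only the 23.52 mm² overlap (of its 194.35 mm²) is removed, clipping the outline — area = 41.11 mm². Checking containment: at z = 4.7 the cross-section extends beyond the z = 2.3 cross-section by about 23.27 mm².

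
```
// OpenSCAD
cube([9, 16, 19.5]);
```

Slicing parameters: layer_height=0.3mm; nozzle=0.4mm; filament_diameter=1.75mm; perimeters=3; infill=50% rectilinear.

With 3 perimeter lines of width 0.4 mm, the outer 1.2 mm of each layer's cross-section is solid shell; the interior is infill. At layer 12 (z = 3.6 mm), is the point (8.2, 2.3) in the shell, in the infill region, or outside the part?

At z = 3.6 mm: the cube is present — its section is the full 9×16 rectangle. Overall, the cross-section is a single solid region. The nearest boundary edge runs (9.00, 0.00)→(9.00, 16.00); distance from the point to it = 0.80 mm. The point is inside the cross-section, 0.80 mm from the nearest boundary — within the 1.2 mm shell band (3 × 0.4).

shell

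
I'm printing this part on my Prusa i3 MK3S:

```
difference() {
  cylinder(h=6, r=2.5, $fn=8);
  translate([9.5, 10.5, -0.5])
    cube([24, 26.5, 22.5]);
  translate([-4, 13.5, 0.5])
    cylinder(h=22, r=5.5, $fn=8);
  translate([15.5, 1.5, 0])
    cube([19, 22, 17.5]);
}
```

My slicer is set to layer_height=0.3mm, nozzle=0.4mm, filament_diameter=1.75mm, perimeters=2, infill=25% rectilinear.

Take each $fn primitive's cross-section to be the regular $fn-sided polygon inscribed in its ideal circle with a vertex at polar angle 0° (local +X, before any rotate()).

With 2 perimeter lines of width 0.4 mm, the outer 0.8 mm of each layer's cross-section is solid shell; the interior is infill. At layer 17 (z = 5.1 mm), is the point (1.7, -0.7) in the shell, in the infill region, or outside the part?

shell

At z = 5.1 mm: the r=2.5 cylinder contributes a regular 8-gon of circumradius 2.5; the 24×26.5 cube at (9.5, 10.5) contributes its full rectangle; the r=5.5 cylinder at (-4, 13.5) gives a regular 8-gon of circumradius 5.5 (constant along its height); the cube at (15.5, 1.5) is present — its section is the full 19×22 rectangle; Subtracting the remaining from the first: starting from the r=2.5 cylinder, the 24×26.5 cube at (9.5, 10.5) misses the remaining region (no effect); the r=5.5 cylinder at (-4, 13.5) misses the remaining region (no effect); the 19×22 cube at (15.5, 1.5) misses the remaining region (no effect) — 1 connected region. Overall, the cross-section is a single solid region. The nearest boundary edge runs (2.50, 0.00)→(1.77, -1.77); distance from the point to it = 0.47 mm. The point is inside the cross-section, 0.47 mm from the nearest boundary — within the 0.8 mm shell band (2 × 0.4).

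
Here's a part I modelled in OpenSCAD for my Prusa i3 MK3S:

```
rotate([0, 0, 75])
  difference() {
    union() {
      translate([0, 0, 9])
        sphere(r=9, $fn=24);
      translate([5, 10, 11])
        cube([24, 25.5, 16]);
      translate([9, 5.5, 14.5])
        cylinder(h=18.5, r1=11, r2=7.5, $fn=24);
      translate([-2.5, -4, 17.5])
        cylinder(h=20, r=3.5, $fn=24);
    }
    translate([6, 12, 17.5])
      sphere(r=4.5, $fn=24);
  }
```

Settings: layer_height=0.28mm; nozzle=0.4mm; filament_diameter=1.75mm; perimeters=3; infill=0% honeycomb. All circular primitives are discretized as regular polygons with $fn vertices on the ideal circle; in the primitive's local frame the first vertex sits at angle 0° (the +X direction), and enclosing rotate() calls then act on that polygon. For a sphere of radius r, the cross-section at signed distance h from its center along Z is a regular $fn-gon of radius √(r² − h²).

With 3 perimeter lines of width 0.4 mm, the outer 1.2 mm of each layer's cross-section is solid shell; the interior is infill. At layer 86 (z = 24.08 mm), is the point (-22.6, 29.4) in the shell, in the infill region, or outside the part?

At z = 24.08 mm: the sphere is absent (|z−center|=15.080 > r=9); the 24×25.5 cube at (5, 10) contributes its full rectangle; the cone at (9, 5.5) contributes a regular 24-gon of circumradius 9.188 (interpolated between r1=11 and r2=7.5 at t=0.518); the r=3.5 cylinder at (-2.5, -4) gives a regular 24-gon of circumradius 3.5 (constant along its height); Merging all regions: the regions partially overlap (shared area 43.49 mm²), so overlapping operands fuse into one piece — 2 connected regions; the sphere at (6, 12) is absent (|z−center|=6.580 > r=4.5); After the difference (first − rest): none of the subtracted shapes is present at this height, so the result so far is unchanged — 2 connected regions; (rotated 75° about Z; rotation is an isometry so areas/perimeters/island counts are preserved). Overall, the cross-section has 2 separate islands. Undo the 75° rotation: the query point maps to (22.549, 29.439) in the un-rotated model frame. The nearest boundary edge runs (5.00, 35.50)→(29.00, 35.50); distance from the point to it = 6.06 mm. (Shell/infill is judged within the island containing the point — the largest one.) The point is inside the cross-section and 6.06 mm from the nearest boundary — more than the 1.2 mm shell width (3 × 0.4), so it's in the infill interior.

infill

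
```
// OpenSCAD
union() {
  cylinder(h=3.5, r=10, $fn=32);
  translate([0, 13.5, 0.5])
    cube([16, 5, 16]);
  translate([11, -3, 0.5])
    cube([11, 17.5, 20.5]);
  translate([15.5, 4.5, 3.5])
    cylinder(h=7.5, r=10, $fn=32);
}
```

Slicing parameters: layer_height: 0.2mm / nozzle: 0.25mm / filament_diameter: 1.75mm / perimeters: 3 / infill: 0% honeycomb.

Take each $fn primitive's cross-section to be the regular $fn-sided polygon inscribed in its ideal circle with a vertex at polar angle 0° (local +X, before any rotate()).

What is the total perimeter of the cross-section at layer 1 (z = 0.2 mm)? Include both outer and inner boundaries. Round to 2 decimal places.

62.73 mm

At z = 0.2 mm: the r=10 cylinder contributes a regular 32-gon of circumradius 10 (perimeter = 2·32·10.000·sin(180°/32) = 62.73 mm); the cube at (0, 13.5) does not reach this height (z outside [0.5, 16.5]); the cube at (11, -3) is not intersected at this z (z outside [0.5, 21]); the cylinder at (15.5, 4.5) is absent (z outside [3.5, 11]); Taking the union: only the r=10 cylinder is present, so the union is just that shape — boundary = 62.73 mm. Overall, the cross-section is a single solid region. Total boundary length (outer) = 62.73 mm.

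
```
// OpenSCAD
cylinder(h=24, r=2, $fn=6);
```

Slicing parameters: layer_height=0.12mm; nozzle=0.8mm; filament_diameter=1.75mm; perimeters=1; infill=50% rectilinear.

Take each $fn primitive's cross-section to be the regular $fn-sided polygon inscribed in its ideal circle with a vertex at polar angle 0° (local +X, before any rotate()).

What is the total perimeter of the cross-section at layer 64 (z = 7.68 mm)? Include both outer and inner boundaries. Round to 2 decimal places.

At z = 7.68 mm: the r=2 cylinder contributes a regular 6-gon of circumradius 2 (perimeter = 2·6·2.000·sin(180°/6) = 12.00 mm). Overall, the cross-section is a single solid region. Total boundary length (outer) = 12.00 mm.

12.00 mm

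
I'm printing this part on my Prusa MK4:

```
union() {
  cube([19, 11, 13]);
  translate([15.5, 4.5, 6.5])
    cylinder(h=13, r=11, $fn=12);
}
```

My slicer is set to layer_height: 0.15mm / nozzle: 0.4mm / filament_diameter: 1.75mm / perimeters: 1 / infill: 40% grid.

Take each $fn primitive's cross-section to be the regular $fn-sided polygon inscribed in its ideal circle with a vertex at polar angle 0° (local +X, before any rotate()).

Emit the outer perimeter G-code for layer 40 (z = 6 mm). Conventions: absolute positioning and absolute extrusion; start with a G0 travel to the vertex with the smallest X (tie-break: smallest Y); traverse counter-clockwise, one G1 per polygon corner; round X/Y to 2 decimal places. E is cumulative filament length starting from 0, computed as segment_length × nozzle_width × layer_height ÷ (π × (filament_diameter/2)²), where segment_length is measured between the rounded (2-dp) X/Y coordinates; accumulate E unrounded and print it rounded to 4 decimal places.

At z = 6 mm: the 19×11 cube contributes its full rectangle; the cylinder at (15.5, 4.5) is absent (z outside [6.5, 19.5]); Merging all regions: only the 19×11 cube is present, so the union is just that shape — 1 connected region. The outline is a single polygon with 4 vertices. Extrusion per mm of travel: 0.4 × 0.15 / (π × 0.875²) = 0.024945. Accumulating E over each segment gives final E = 1.4967.

G0 X0.00 Y0.00 Z6.00
G1 X19.00 Y0.00 E0.4740
G1 X19.00 Y11.00 E0.7484
G1 X0.00 Y11.00 E1.2223
G1 X0.00 Y0.00 E1.4967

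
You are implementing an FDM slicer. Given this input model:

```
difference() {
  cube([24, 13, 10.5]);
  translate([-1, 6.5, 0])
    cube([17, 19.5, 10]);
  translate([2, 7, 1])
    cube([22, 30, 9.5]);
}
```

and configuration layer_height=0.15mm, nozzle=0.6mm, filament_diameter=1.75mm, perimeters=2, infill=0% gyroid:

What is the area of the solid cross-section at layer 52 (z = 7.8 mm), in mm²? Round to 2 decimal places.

160.00 mm²

At z = 7.8 mm: the 24×13 cube contributes its full rectangle (area 312.00 mm²); the 17×19.5 cube at (-1, 6.5) contributes its full rectangle (area 331.50 mm²); the cube at (2, 7) (footprint 22×30) is included at this height (area 660.00 mm²); Subtracting the remaining from the first: starting from the 24×13 cube (312.00 mm²), the 17×19.5 cube at (-1, 6.5) partially overlaps it — only the 104.00 mm² overlap (of its 331.50 mm²) is removed, clipping the outline; the 22×30 cube at (2, 7) partially overlaps it — only the 48.00 mm² overlap (of its 660.00 mm²) is removed, clipping the outline — area = 160.00 mm². Overall, the cross-section is a single solid region. Net area = 160.00 mm².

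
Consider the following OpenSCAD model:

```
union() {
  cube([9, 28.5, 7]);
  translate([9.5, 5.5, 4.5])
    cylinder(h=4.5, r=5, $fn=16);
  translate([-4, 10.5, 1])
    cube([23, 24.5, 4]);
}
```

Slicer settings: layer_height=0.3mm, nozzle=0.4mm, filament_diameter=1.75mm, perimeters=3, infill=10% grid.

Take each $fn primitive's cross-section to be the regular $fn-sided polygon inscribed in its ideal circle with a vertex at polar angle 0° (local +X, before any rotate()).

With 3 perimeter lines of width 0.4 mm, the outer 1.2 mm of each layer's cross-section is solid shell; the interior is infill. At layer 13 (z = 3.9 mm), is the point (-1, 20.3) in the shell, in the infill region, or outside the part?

At z = 3.9 mm: the 9×28.5 cube contributes its full rectangle; the cylinder at (9.5, 5.5) is not intersected at this z (z outside [4.5, 9]); the cube at (-4, 10.5) is present — its section is the full 23×24.5 rectangle; Merging all regions: the regions partially overlap (shared area 162.00 mm²), so overlapping operands fuse into one piece — 1 connected region. Overall, the cross-section is a single solid region. The nearest boundary edge runs (-4.00, 10.50)→(-4.00, 35.00); distance from the point to it = 3.00 mm. The point is inside the cross-section and 3.00 mm from the nearest boundary — more than the 1.2 mm shell width (3 × 0.4), so it's in the infill interior.

infill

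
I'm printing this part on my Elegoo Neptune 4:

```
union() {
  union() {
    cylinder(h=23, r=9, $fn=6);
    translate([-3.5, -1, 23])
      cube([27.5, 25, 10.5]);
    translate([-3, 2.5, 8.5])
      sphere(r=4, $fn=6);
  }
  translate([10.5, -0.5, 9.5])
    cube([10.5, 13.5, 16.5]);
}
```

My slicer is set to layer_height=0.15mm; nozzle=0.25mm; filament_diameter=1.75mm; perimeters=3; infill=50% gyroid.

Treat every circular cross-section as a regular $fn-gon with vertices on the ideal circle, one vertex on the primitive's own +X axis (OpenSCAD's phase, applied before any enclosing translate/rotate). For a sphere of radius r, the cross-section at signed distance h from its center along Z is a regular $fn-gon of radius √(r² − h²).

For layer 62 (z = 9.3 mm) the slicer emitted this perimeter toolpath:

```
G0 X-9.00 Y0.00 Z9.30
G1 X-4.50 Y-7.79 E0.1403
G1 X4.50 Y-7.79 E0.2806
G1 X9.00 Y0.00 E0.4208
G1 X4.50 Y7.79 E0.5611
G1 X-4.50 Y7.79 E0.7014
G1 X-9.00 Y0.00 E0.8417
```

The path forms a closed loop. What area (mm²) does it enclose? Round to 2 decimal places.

210.33 mm²

Apply the shoelace formula to the sequence of (X, Y) vertices; enclosed area = 210.33 mm².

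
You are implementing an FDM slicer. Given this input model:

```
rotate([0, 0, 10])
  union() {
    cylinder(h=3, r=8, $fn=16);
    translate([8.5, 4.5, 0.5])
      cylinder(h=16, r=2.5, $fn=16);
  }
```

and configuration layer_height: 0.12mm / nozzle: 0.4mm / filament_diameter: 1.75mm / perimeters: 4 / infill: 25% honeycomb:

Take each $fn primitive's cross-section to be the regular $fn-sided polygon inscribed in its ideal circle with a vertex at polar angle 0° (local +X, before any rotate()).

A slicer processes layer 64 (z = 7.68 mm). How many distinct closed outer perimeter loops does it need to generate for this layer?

1

At z = 7.68 mm: the cylinder is absent (z outside [0, 3]); the r=2.5 cylinder at (8.5, 4.5) gives a regular 16-gon of circumradius 2.5 (constant along its height); Combining (union): only the r=2.5 cylinder at (8.5, 4.5) is present, so the union is just that shape — 1 connected region; (rotated 10° about Z; rotation is an isometry so areas/perimeters/island counts are preserved). The result has 1 disconnected region.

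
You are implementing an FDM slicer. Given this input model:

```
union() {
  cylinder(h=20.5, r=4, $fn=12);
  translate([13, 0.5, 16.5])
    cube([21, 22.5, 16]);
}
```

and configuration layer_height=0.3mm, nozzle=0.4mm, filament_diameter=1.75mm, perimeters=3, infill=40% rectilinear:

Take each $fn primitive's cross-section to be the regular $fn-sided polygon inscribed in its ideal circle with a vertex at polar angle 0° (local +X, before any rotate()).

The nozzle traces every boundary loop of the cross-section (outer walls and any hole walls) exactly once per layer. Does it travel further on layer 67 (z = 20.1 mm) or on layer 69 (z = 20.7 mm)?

Layer 67 (z = 20.1): the r=4 cylinder contributes a regular 12-gon of circumradius 4 (perimeter = 2·12·4.000·sin(180°/12) = 24.85 mm); the cube at (13, 0.5) (footprint 21×22.5) is included at this height (perimeter 87.00 mm); Combining (union): the 2 present regions are separate (no shared area or edge), so areas and boundary lengths simply add and each stays a separate island — boundary = 111.85 mm. So its perimeter = 111.85 mm. Layer 69 (z = 20.7): the cylinder is not intersected at this z (z outside [0, 20.5]); the 21×22.5 cube at (13, 0.5) contributes its full rectangle (perimeter 87.00 mm); Merging all regions: only the 21×22.5 cube at (13, 0.5) is present, so the union is just that shape — boundary = 87.00 mm. So its perimeter = 87.00 mm. Layer 67 is larger (111.85 vs 87.00 mm).

layer 67 (z = 20.1 mm)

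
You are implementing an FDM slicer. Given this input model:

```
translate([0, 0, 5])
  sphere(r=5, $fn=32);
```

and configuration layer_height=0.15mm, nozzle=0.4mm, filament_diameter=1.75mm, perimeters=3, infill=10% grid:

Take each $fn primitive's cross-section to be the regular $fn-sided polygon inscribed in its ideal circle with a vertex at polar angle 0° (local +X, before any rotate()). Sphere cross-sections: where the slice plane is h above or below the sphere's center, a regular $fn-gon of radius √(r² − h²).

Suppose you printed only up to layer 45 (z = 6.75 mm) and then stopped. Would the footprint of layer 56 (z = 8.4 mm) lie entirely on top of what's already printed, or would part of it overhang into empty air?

Compare the two slices. At z = 6.75: the r=5 sphere slices to a regular 32-gon of circumradius 4.684 (√(r²−h²) with h=1.75 from center) (area = (32/2)·4.684²·sin(360°/32) = 68.48 mm²). At z = 8.4: the r=5 sphere slices to a regular 32-gon of circumradius 3.666 (√(r²−h²) with h=3.4 from center) (area = (32/2)·3.666²·sin(360°/32) = 41.95 mm²). Checking containment: the cross-section at z = 8.4 is a subset of the cross-section at z = 6.75.

entirely on top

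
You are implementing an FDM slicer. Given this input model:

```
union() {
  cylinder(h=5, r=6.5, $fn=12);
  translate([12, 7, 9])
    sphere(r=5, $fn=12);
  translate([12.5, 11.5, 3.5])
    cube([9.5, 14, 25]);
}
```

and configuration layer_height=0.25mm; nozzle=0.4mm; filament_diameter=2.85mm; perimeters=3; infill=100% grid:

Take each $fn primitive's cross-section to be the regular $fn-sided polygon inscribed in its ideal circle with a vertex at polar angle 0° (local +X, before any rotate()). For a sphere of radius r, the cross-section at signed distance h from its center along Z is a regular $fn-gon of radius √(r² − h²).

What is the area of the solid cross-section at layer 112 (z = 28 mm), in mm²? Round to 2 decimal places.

133.00 mm²

At z = 28 mm: the cylinder is absent (z outside [0, 5]); the sphere at (12, 7) is absent (|z−center|=19.000 > r=5); the cube at (12.5, 11.5) is present — its section is the full 9.5×14 rectangle (area 133.00 mm²); Merging all regions: only the 9.5×14 cube at (12.5, 11.5) is present, so the union is just that shape — area = 133.00 mm². Overall, the cross-section is a single solid region. Net area = 133.00 mm².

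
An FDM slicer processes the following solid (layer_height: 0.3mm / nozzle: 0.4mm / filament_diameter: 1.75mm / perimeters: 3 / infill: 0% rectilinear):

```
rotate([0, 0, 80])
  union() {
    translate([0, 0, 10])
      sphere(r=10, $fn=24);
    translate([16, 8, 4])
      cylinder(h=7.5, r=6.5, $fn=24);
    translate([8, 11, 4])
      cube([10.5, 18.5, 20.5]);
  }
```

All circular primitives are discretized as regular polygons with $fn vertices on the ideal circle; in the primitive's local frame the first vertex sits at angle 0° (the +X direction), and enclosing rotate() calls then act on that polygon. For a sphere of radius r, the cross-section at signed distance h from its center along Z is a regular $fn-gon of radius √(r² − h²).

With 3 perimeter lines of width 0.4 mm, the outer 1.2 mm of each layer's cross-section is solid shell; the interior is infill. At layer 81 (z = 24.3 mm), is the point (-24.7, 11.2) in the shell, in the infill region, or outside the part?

At z = 24.3 mm: the sphere is not intersected at this z (|z−center|=14.300 > r=10); the cylinder at (16, 8) is absent (z outside [4, 11.5]); the 10.5×18.5 cube at (8, 11) contributes its full rectangle; Merging all regions: only the 10.5×18.5 cube at (8, 11) is present, so the union is just that shape — 1 connected region; (rotated 80° about Z; rotation is an isometry so areas/perimeters/island counts are preserved). Overall, the cross-section is a single solid region. Undo the 80° rotation: the query point maps to (6.741, 26.270) in the un-rotated model frame. The nearest boundary edge runs (8.00, 29.50)→(8.00, 11.00); distance from the point to it = 1.26 mm. The point is not inside any of the regions above, so it lies outside the cross-section (1.26 mm from the nearest boundary).

outside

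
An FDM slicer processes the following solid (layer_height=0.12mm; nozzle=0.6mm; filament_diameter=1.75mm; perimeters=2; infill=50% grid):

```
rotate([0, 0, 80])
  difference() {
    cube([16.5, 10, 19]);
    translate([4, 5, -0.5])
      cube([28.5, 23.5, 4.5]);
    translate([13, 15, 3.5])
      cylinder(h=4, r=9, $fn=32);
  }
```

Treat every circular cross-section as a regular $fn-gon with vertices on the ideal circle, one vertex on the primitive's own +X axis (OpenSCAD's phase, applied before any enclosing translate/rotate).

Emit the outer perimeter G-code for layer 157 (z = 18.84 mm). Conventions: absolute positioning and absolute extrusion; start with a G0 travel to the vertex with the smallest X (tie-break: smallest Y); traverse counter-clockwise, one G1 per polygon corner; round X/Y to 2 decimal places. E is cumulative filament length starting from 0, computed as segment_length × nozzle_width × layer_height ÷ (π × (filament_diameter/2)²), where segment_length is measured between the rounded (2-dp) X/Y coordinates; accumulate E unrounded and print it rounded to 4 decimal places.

At z = 18.84 mm: the cube (footprint 16.5×10) is included at this height; the cube at (4, 5) is not intersected at this z (z outside [-0.5, 4]); the cylinder at (13, 15) does not reach this height (z outside [3.5, 7.5]); Subtracting the remaining from the first: none of the subtracted shapes is present at this height, so the 16.5×10 cube is unchanged — 1 connected region; (rotated 80° about Z; rotation is an isometry so areas/perimeters/island counts are preserved). The outline is a single polygon with 4 vertices. Extrusion per mm of travel: 0.6 × 0.12 / (π × 0.875²) = 0.029934. Accumulating E over each segment gives final E = 1.5867.

G0 X-9.85 Y1.74 Z18.84
G1 X0.00 Y0.00 E0.2994
G1 X2.87 Y16.25 E0.7934
G1 X-6.98 Y17.99 E1.0928
G1 X-9.85 Y1.74 E1.5867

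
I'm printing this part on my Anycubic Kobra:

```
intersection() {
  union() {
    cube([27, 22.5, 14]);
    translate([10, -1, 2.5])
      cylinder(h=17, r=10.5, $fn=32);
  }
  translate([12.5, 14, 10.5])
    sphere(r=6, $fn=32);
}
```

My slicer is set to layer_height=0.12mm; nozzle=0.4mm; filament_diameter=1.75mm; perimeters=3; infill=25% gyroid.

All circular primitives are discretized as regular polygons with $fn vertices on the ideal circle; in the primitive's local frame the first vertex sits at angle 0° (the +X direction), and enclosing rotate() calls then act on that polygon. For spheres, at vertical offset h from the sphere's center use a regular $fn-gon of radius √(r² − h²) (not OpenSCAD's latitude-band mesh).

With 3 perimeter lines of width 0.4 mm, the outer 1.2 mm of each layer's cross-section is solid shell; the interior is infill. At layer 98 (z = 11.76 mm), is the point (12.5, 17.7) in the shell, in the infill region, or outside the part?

infill

At z = 11.76 mm: the 27×22.5 cube contributes its full rectangle; the r=10.5 cylinder at (10, -1) gives a regular 32-gon of circumradius 10.5 (constant along its height); Combining (union): the regions partially overlap (shared area 150.65 mm²), so overlapping operands fuse into one piece — 1 connected region; the sphere at (12.5, 14): section is a regular 32-gon, circumradius = √(r²−h²) = √(6²−1.26²) = 5.866; After intersecting: the r=6 sphere at (12.5, 14) lies inside that combined region, so the common part is the r=6 sphere at (12.5, 14) itself — 1 connected region. Overall, the cross-section is a single solid region. The nearest boundary edge runs (11.36, 19.75)→(12.50, 19.87); distance from the point to it = 2.16 mm. The point is inside the cross-section and 2.16 mm from the nearest boundary — more than the 1.2 mm shell width (3 × 0.4), so it's in the infill interior.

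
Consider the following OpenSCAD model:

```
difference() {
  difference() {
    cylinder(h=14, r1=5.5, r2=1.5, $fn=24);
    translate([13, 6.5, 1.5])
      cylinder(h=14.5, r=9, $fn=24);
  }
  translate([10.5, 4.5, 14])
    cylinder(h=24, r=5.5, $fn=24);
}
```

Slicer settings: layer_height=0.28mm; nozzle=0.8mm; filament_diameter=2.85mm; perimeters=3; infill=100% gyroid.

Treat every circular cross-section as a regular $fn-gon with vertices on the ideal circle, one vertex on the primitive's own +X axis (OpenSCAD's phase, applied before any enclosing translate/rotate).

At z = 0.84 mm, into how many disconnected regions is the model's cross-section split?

At z = 0.84 mm: the cone (r1=5.5→r2=1.5) has section circumradius 5.260 here — a regular 24-gon; the cylinder at (13, 6.5) does not reach this height (z outside [1.5, 16]); Subtracting the remaining from the first: none of the subtracted shapes is present at this height, so the cone is unchanged — 1 connected region; the cylinder at (10.5, 4.5) does not reach this height (z outside [14, 38]); Taking the first minus the rest: none of the subtracted shapes is present at this height, so that combined region is unchanged — 1 connected region. The result has 1 disconnected region.

1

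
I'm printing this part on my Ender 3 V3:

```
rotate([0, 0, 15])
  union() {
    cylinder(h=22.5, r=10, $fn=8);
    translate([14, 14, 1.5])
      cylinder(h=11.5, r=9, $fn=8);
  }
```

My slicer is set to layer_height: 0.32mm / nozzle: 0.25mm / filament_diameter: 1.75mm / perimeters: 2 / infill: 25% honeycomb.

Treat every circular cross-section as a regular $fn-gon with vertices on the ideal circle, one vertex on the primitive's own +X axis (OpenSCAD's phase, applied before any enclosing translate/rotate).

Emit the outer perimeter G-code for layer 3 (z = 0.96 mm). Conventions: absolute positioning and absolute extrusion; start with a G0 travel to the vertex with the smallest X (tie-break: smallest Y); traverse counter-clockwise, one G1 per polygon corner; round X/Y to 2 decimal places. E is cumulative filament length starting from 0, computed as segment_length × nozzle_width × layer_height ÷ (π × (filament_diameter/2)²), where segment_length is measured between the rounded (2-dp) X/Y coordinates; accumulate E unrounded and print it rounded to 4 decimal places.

At z = 0.96 mm: the r=10 cylinder contributes a regular 8-gon of circumradius 10; the cylinder at (14, 14) does not reach this height (z outside [1.5, 13]); Taking the union: only the r=10 cylinder is present, so the union is just that shape — 1 connected region; (rotated 15° about Z; rotation is an isometry so areas/perimeters/island counts are preserved). The outline is a single polygon with 8 vertices. Extrusion per mm of travel: 0.25 × 0.32 / (π × 0.875²) = 0.033260. Accumulating E over each segment gives final E = 2.0366.

G0 X-9.66 Y-2.59 Z0.96
G1 X-5.00 Y-8.66 E0.2545
G1 X2.59 Y-9.66 E0.5091
G1 X8.66 Y-5.00 E0.7637
G1 X9.66 Y2.59 E1.0183
G1 X5.00 Y8.66 E1.2728
G1 X-2.59 Y9.66 E1.5274
G1 X-8.66 Y5.00 E1.7820
G1 X-9.66 Y-2.59 E2.0366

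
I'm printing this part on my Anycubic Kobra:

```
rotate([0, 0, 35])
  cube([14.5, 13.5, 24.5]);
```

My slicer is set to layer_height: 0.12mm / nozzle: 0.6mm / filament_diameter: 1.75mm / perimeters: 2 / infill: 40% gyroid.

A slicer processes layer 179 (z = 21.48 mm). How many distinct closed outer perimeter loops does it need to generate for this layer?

1

At z = 21.48 mm: the cube (footprint 14.5×13.5) is included at this height; (rotated 35° about Z; rotation is an isometry so areas/perimeters/island counts are preserved). The result has 1 disconnected region.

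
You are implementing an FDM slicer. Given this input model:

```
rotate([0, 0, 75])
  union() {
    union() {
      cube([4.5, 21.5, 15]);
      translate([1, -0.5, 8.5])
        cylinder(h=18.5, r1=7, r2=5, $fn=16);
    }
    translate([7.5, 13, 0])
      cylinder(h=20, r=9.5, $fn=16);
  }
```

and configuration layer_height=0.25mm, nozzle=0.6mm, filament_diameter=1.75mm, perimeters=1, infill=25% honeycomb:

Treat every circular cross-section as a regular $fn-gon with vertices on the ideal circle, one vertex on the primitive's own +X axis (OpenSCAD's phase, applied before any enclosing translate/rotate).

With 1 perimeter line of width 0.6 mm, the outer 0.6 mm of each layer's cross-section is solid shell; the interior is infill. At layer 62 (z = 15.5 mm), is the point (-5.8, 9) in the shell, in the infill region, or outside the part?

At z = 15.5 mm: the cube is absent (z outside [0, 15]); the cone at (1, -0.5) contributes a regular 16-gon of circumradius 6.243 (interpolated between r1=7 and r2=5 at t=0.378); Combining (union): only the cone at (1, -0.5) is present, so the union is just that shape — 1 connected region; the r=9.5 cylinder at (7.5, 13) gives a regular 16-gon of circumradius 9.5 (constant along its height); Merging all regions: the regions partially overlap (shared area 1.47 mm²), so overlapping operands fuse into one piece — 1 connected region; (whole slice rotated 75° about Z — lengths, areas and connectivity unchanged). Overall, the cross-section is a single solid region. Undo the 75° rotation: the query point maps to (7.192, 7.932) in the un-rotated model frame. The nearest boundary edge runs (7.50, 3.50)→(5.41, 3.91); distance from the point to it = 4.29 mm. The point is inside the cross-section and 4.29 mm from the nearest boundary — more than the 0.6 mm shell width (1 × 0.6), so it's in the infill interior.

infill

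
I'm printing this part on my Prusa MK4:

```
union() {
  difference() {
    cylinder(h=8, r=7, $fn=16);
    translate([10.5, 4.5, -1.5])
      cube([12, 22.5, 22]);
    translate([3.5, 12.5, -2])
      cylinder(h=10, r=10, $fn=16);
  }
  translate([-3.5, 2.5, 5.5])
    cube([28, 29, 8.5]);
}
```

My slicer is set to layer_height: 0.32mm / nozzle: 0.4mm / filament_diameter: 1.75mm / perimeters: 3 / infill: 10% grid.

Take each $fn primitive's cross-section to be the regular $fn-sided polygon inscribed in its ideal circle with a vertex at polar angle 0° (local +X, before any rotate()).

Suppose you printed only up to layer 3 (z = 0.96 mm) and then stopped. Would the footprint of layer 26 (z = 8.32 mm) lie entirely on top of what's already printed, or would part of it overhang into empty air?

Compare the two slices. At z = 0.96: the cylinder: section is a regular 16-gon, circumradius r=7 (area = (16/2)·7.000²·sin(360°/16) = 150.01 mm²); the cube at (10.5, 4.5) is present — its section is the full 12×22.5 rectangle (area 270.00 mm²); the r=10 cylinder at (3.5, 12.5) contributes a regular 16-gon of circumradius 10 (area = (16/2)·10.000²·sin(360°/16) = 306.15 mm²); Taking the first minus the rest: starting from the r=7 cylinder (150.01 mm²), the 12×22.5 cube at (10.5, 4.5) misses the remaining region (no effect); the r=10 cylinder at (3.5, 12.5) partially overlaps it — only the 27.01 mm² overlap (of its 306.15 mm²) is removed, clipping the outline — area = 123.00 mm²; the cube at (-3.5, 2.5) is not intersected at this z (z outside [5.5, 14]); Combining (union): only the result so far is present, so the union is just that shape — area = 123.00 mm². At z = 8.32: the cylinder is not intersected at this z (z outside [0, 8]); the cube at (10.5, 4.5) is present — its section is the full 12×22.5 rectangle (area 270.00 mm²); the cylinder at (3.5, 12.5) is absent (z outside [-2, 8]); Taking the first minus the rest: the first operand is absent here, so nothing remains; the 28×29 cube at (-3.5, 2.5) contributes its full rectangle (area 812.00 mm²); Merging all regions: only the 28×29 cube at (-3.5, 2.5) is present, so the union is just that shape — area = 812.00 mm². Checking containment: at z = 8.32 the cross-section extends beyond the z = 0.96 cross-section by about 803.94 mm².

part overhangs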